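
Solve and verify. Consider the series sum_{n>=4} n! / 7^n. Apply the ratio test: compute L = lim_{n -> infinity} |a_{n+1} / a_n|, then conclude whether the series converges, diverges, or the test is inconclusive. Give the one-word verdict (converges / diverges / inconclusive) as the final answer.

Let a_n denote the general term. Form the ratio a_{n+1}/a_n and simplify:
a_{n+1}/a_n = n/7 + 1/7
Take the limit as n -> infinity: L = infinity.
Since L = infinity > 1 (or L = infinity), the ratio test implies the series diverges.

diverges


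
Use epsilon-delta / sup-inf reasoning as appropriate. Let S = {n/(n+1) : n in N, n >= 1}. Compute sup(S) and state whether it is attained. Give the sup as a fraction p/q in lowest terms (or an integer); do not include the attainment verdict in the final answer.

Analysis:
- Values: 1/2, 2/3, 3/4, 4/5, ... strictly increasing.
- Minimum is 1/2 (n=1); inf = 1/2 (attained).
- n/(n+1) = 1 - 1/(n+1) -> 1 from below as n -> infinity, and never equals 1.
- So sup = 1 (not attained).
Conclusion: sup(S) = 1, not attained in S.

1


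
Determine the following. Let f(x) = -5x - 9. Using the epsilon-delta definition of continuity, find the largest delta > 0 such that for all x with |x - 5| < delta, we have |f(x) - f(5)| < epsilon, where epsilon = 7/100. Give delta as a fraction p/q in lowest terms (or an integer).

We compute f(5) = -5*(5) - 9 = -34.
|f(x) - f(5)| = |-5x - 9 - (-34)| = |-5(x - 5)| = 5|x - 5|.
We need 5|x - 5| < 7/100, i.e. |x - 5| < 7/100 / 5 = 7/500.
So any delta <= 7/500 works. Conversely, if delta > 7/500, then x = 5 + 7/500 satisfies |x - 5| = 7/500 < delta but |f(x) - f(5)| = 5 * 7/500 = 7/100, which is not < 7/100; so no larger delta works.
Hence the largest such delta is 7/500.

7/500


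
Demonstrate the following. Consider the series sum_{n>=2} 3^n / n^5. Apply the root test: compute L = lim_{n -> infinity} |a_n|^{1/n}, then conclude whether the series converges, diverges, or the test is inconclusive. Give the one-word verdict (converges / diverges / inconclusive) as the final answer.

Let a_n denote the general term. Form |a_n|^(1/n) and simplify:
|a_n|^(1/n) = 3/n^(5/n)
Take the limit as n -> infinity: L = 3.
Since L = 3 > 1, the root test implies divergence.

diverges


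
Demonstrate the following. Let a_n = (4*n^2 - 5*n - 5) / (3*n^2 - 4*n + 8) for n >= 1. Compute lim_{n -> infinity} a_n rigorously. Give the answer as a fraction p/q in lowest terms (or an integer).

Divide numerator and denominator by n^2, the highest power:
numerator / n^2 = 4 - 5/n - 5/n^2
denominator / n^2 = 3 - 4/n + 8/n^2
As n -> infinity, all terms of the form c/n^k (k >= 1) tend to 0.
So numerator / n^2 -> 4 and denominator / n^2 -> 3.
Therefore lim a_n = 4/3.

4/3


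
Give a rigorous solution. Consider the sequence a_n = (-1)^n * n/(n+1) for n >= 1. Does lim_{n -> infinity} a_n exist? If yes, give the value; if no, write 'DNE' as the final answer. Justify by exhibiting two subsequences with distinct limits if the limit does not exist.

Examine the behaviour of a_n along subsequences.
a_{2k} = 2k/(2k+1) -> 1. a_{2k+1} = -(2k+1)/(2k+2) -> -1.
Since these two subsequential limits are 1 and -1, distinct, the full sequence cannot converge (a convergent sequence has all subsequences tending to the same limit). So lim a_n does not exist.

DNE


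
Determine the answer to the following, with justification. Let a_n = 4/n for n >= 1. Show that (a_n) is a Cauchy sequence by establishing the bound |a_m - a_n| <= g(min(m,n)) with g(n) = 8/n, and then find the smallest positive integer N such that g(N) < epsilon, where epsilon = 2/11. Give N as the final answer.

For any m, n >= 1, by the triangle inequality:
|a_m - a_n| = |4/m - 4/n| <= 4*1/m + 4*1/n <= 8/min(m,n).
So g(n) = 8/n bounds the Cauchy difference. Since g(n) -> 0, (a_n) is Cauchy.
Now solve g(N) < 2/11: 8/N < 2/11 <=> N > 8 / (2/11) = 44.
The smallest integer strictly greater than 44 is N = 45.
Check: g(45) = 8/45 = 8/45 < 2/11; g(44) = 2/11 >= 2/11. So N = 45.

45


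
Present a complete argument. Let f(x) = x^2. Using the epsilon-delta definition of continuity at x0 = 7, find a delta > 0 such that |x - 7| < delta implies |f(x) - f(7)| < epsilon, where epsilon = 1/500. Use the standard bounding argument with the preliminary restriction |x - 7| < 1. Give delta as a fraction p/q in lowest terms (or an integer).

Factor: |x^2 - (7)^2| = |x - 7| * |x + 7|.
Impose |x - 7| < 1 first. Then |x + 7| = |(x - 7) + 2*(7)| <= |x - 7| + 2*|7| < 1 + 14 = 15.
So |x^2 - (7)^2| < delta * 15.
We need delta * 15 <= 1/500, i.e. delta <= 1/500/15 = 1/7500.
Since 1/7500 < 1, this is tighter than 1; take delta = 1/7500.
So delta = 1/7500 works.

1/7500


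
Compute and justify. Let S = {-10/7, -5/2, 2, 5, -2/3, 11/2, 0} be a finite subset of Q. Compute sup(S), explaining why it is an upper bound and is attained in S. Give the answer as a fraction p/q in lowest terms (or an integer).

S is finite, so sup(S) = max(S).
Sorted decreasing:
11/2, 5, 2, 0, -2/3, -10/7, -5/2
The extremum is 11/2.
For every x in S, x <= 11/2. And 11/2 is in S, so it is attained.
Therefore sup(S) = 11/2.

11/2


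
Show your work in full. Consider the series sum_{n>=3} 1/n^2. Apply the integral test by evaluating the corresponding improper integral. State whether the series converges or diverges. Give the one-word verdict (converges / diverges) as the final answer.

Let f(x) = x^(-2). Then f is positive, continuous, and decreasing on [3, infinity), so the integral test applies.
Compute the improper integral int_{3}^infinity f(x) dx:
  antiderivative F(x) = -1/x.
  As x -> infinity, F(x) -> 0 (since p = 2 > 1).
  So int = F(infinity) - F(3) = 0 - (-1/3) = 1/3.
  Finite, so by the integral test, the series converges.

converges


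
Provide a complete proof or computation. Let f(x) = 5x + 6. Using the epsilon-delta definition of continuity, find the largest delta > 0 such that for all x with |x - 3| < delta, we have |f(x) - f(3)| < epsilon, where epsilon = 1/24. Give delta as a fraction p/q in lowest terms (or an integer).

We compute f(3) = 5*(3) + 6 = 21.
|f(x) - f(3)| = |5x + 6 - (21)| = |5(x - 3)| = 5|x - 3|.
We need 5|x - 3| < 1/24, i.e. |x - 3| < 1/24 / 5 = 1/120.
So any delta <= 1/120 works. Conversely, if delta > 1/120, then x = 3 + 1/120 satisfies |x - 3| = 1/120 < delta but |f(x) - f(3)| = 5 * 1/120 = 1/24, which is not < 1/24; so no larger delta works.
Hence the largest such delta is 1/120.

1/120


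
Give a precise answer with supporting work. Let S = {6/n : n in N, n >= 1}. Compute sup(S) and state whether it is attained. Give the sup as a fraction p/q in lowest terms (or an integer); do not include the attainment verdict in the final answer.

Analysis:
- Values: 6, 3, 2, 3/2, ... strictly decreasing.
- The maximum is 6 (n=1); sup = 6 (attained).
- The set is bounded below by 0; 6/n -> 0 so 0 is the greatest lower bound.
- 0 is not in the set, so inf = 0 is not attained.
Conclusion: sup(S) = 6, attained in S.

6


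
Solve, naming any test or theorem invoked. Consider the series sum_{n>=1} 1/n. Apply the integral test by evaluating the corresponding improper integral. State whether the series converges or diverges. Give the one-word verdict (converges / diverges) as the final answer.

Let f(x) = 1/x. Then f is positive, continuous, and decreasing on [1, infinity), so the integral test applies.
Compute the improper integral int_{1}^infinity f(x) dx:
  antiderivative F(x) = log(x).
  As x -> infinity, log(x) -> infinity.
  So int = infinity - log(1) = infinity. By the integral test, the series diverges.

diverges


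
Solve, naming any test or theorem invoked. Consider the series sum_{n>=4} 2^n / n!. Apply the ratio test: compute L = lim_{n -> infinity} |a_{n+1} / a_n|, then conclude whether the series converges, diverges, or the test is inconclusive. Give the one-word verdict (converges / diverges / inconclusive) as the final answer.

Let a_n denote the general term. Form the ratio a_{n+1}/a_n and simplify:
a_{n+1}/a_n = 2/(n + 1)
Take the limit as n -> infinity: L = 0.
Since L = 0 < 1, the ratio test implies the series converges.

converges


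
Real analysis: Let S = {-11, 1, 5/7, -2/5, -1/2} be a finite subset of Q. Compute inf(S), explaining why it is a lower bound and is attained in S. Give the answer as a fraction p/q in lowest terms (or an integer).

S is finite, so inf(S) = min(S).
Sorted increasing:
-11, -1/2, -2/5, 5/7, 1
The extremum is -11.
For every x in S, x >= -11. And -11 is in S, so it is attained.
Therefore inf(S) = -11.

-11


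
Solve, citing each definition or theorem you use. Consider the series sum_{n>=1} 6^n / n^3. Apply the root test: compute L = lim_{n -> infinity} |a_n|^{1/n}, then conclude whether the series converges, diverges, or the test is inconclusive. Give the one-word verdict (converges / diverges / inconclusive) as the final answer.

Let a_n denote the general term. Form |a_n|^(1/n) and simplify:
|a_n|^(1/n) = 6/n^(3/n)
Take the limit as n -> infinity: L = 6.
Since L = 6 > 1, the root test implies divergence.

diverges


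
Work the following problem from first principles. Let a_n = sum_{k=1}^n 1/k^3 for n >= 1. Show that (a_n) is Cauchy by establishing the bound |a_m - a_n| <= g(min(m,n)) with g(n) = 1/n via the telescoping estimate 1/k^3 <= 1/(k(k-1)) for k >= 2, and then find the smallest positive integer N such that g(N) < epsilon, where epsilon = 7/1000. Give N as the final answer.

For m > n >= 1: |a_m - a_n| = sum_{k=n+1}^m 1/k^3.
Use 1/k^3 <= 1/(k(k-1)) = 1/(k-1) - 1/k for k >= 2 (which holds since k^3 >= k^2 >= k(k-1) for k >= 2):
sum_{k=n+1}^m 1/k^3 <= sum_{k=n+1}^m (1/(k-1) - 1/k) = 1/n - 1/m <= 1/n.
By symmetry the same bound holds with n,m swapped, so |a_m - a_n| <= 1/min(m,n) = g(min(m,n)). Since g(n) -> 0, (a_n) is Cauchy.
Now solve g(N) < 7/1000: 1/N < 7/1000 <=> N > 1/(7/1000) = 1000/7.
The smallest integer strictly greater than 1000/7 is N = 143.
Check: g(143) = 1/143 < 7/1000; g(142) = 1/142 >= 7/1000. So N = 143.

143


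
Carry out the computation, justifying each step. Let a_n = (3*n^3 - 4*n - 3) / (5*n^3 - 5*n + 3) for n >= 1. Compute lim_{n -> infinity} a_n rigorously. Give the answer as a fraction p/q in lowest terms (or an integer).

Divide numerator and denominator by n^3, the highest power:
numerator / n^3 = 3 - 4/n^2 - 3/n^3
denominator / n^3 = 5 - 5/n^2 + 3/n^3
As n -> infinity, all terms of the form c/n^k (k >= 1) tend to 0.
So numerator / n^3 -> 3 and denominator / n^3 -> 5.
Therefore lim a_n = 3/5.

3/5


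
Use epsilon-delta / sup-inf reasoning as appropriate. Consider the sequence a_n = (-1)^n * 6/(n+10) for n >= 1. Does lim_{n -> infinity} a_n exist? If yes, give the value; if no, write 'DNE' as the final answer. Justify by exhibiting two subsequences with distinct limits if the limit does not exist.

Examine the behaviour of a_n along subsequences.
Even-n subsequence a_{2k} = 6/(2k+10) -> 0. Odd-n subsequence a_{2k+1} = -6/(2k+11) -> 0. Both tend to 0, which suggests the limit is 0; verify directly.
|a_n - 0| = 6/(n+10) < 6/n for every n >= 1.
Given epsilon > 0, choose a positive integer N > 6/epsilon. Then for all n >= N, |a_n| < 6/n <= 6/N < epsilon.
So by the definition of the limit, lim a_n exists and equals 0.

0


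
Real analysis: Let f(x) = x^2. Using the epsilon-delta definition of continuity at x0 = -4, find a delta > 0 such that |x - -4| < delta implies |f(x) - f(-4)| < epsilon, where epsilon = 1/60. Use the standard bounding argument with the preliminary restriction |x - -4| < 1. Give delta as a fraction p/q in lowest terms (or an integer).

Factor: |x^2 - (-4)^2| = |x - -4| * |x + -4|.
Impose |x - -4| < 1 first. Then |x + -4| = |(x - -4) + 2*(-4)| <= |x - -4| + 2*|-4| < 1 + 8 = 9.
So |x^2 - (-4)^2| < delta * 9.
We need delta * 9 <= 1/60, i.e. delta <= 1/60/9 = 1/540.
Since 1/540 < 1, this is tighter than 1; take delta = 1/540.
So delta = 1/540 works.

1/540


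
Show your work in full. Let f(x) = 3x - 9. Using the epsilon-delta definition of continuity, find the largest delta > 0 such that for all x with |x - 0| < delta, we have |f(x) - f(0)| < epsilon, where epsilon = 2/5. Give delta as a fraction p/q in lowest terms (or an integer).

We compute f(0) = 3*(0) - 9 = -9.
|f(x) - f(0)| = |3x - 9 - (-9)| = |3(x - 0)| = 3|x - 0|.
We need 3|x - 0| < 2/5, i.e. |x - 0| < 2/5 / 3 = 2/15.
So any delta <= 2/15 works. Conversely, if delta > 2/15, then x = 0 + 2/15 satisfies |x - 0| = 2/15 < delta but |f(x) - f(0)| = 3 * 2/15 = 2/5, which is not < 2/5; so no larger delta works.
Hence the largest such delta is 2/15.

2/15


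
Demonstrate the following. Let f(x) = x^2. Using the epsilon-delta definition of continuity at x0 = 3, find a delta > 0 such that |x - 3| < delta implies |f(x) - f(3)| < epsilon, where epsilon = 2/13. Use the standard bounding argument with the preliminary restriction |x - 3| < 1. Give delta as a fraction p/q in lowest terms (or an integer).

Factor: |x^2 - (3)^2| = |x - 3| * |x + 3|.
Impose |x - 3| < 1 first. Then |x + 3| = |(x - 3) + 2*(3)| <= |x - 3| + 2*|3| < 1 + 6 = 7.
So |x^2 - (3)^2| < delta * 7.
We need delta * 7 <= 2/13, i.e. delta <= 2/13/7 = 2/91.
Since 2/91 < 1, this is tighter than 1; take delta = 2/91.
So delta = 2/91 works.

2/91


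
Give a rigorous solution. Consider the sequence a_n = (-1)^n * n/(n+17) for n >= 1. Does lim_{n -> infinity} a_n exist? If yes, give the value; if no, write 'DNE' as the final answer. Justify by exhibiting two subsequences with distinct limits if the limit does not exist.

Examine the behaviour of a_n along subsequences.
a_{2k} = 2k/(2k+17) -> 1. a_{2k+1} = -(2k+1)/(2k+18) -> -1.
Since these two subsequential limits are 1 and -1, distinct, the full sequence cannot converge (a convergent sequence has all subsequences tending to the same limit). So lim a_n does not exist.

DNE


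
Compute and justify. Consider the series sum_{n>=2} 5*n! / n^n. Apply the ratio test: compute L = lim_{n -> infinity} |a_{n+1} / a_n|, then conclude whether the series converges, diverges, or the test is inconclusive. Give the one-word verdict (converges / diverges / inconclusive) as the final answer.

Let a_n denote the general term. Form the ratio a_{n+1}/a_n and simplify:
a_{n+1}/a_n = (n/(n + 1))^n
Take the limit as n -> infinity: L = exp(-1).
Since L = exp(-1) < 1, the ratio test implies the series converges.

converges


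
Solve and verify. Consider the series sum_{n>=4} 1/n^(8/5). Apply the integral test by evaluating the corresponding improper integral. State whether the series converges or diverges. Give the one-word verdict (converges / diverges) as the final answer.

Let f(x) = x^(-8/5). Then f is positive, continuous, and decreasing on [4, infinity), so the integral test applies.
Compute the improper integral int_{4}^infinity f(x) dx:
  antiderivative F(x) = -5/(3*x^(3/5)).
  As x -> infinity, F(x) -> 0 (since p = 8/5 > 1).
  So int = F(infinity) - F(4) = 0 - (-5*2^(4/5)/12) = 5*2^(4/5)/12.
  Finite, so by the integral test, the series converges.

converges


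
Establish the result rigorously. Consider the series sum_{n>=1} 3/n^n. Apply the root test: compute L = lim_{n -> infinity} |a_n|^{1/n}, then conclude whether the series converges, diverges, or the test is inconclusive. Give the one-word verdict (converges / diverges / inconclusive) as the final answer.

Let a_n denote the general term. Form |a_n|^(1/n) and simplify:
|a_n|^(1/n) = 3^(1/n)/n
Take the limit as n -> infinity: L = 0.
Since L = 0 < 1, the root test implies convergence.

converges


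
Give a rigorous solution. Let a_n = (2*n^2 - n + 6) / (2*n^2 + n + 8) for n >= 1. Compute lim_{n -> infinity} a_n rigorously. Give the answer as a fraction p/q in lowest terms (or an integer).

Divide numerator and denominator by n^2, the highest power:
numerator / n^2 = 2 - 1/n + 6/n^2
denominator / n^2 = 2 + 1/n + 8/n^2
As n -> infinity, all terms of the form c/n^k (k >= 1) tend to 0.
So numerator / n^2 -> 2 and denominator / n^2 -> 2.
Therefore lim a_n = 1.

1


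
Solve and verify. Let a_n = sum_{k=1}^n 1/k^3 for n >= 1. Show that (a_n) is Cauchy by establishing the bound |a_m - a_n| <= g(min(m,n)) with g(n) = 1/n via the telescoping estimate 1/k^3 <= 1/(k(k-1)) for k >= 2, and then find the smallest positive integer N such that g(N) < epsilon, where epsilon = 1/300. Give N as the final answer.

For m > n >= 1: |a_m - a_n| = sum_{k=n+1}^m 1/k^3.
Use 1/k^3 <= 1/(k(k-1)) = 1/(k-1) - 1/k for k >= 2 (which holds since k^3 >= k^2 >= k(k-1) for k >= 2):
sum_{k=n+1}^m 1/k^3 <= sum_{k=n+1}^m (1/(k-1) - 1/k) = 1/n - 1/m <= 1/n.
By symmetry the same bound holds with n,m swapped, so |a_m - a_n| <= 1/min(m,n) = g(min(m,n)). Since g(n) -> 0, (a_n) is Cauchy.
Now solve g(N) < 1/300: 1/N < 1/300 <=> N > 1/(1/300) = 300.
The smallest integer strictly greater than 300 is N = 301.
Check: g(301) = 1/301 < 1/300; g(300) = 1/300 >= 1/300. So N = 301.

301


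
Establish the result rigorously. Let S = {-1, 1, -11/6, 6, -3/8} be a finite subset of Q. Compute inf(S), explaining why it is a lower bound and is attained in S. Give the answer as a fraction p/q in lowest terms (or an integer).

S is finite, so inf(S) = min(S).
Sorted increasing:
-11/6, -1, -3/8, 1, 6
The extremum is -11/6.
For every x in S, x >= -11/6. And -11/6 is in S, so it is attained.
Therefore inf(S) = -11/6.

-11/6


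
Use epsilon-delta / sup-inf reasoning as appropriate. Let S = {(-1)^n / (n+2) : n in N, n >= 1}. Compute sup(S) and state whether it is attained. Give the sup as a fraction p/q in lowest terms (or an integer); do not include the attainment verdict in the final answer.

Analysis:
- Values: -1/3, 1/4, -1/5, 1/6, -1/7, ...
- Positive terms (even n): 1/(2+2), 1/(4+2), ... decreasing -> max = 1/4 (n=2).
- Negative terms (odd n): -1/(1+2), -1/(3+2), ... increasing -> min = -1/3 (n=1).
- So sup = 1/4 (attained at n=2); inf = -1/3 (attained at n=1).
Conclusion: sup(S) = 1/4, attained in S.

1/4


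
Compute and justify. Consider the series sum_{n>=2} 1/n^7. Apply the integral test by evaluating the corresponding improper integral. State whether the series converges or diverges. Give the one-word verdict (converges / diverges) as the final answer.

Let f(x) = x^(-7). Then f is positive, continuous, and decreasing on [2, infinity), so the integral test applies.
Compute the improper integral int_{2}^infinity f(x) dx:
  antiderivative F(x) = -1/(6*x^6).
  As x -> infinity, F(x) -> 0 (since p = 7 > 1).
  So int = F(infinity) - F(2) = 0 - (-1/384) = 1/384.
  Finite, so by the integral test, the series converges.

converges


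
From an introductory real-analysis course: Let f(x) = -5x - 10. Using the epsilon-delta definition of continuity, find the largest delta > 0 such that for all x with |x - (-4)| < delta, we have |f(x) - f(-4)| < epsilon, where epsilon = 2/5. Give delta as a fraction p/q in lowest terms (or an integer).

We compute f(-4) = -5*(-4) - 10 = 10.
|f(x) - f(-4)| = |-5x - 10 - (10)| = |-5(x - (-4))| = 5|x - (-4)|.
We need 5|x - (-4)| < 2/5, i.e. |x - (-4)| < 2/5 / 5 = 2/25.
So any delta <= 2/25 works. Conversely, if delta > 2/25, then x = -4 + 2/25 satisfies |x - (-4)| = 2/25 < delta but |f(x) - f(-4)| = 5 * 2/25 = 2/5, which is not < 2/5; so no larger delta works.
Hence the largest such delta is 2/25.

2/25


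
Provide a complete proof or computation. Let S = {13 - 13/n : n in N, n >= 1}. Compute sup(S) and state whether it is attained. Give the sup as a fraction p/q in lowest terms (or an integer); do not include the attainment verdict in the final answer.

Analysis:
- Values: 0, 13/2, 26/3, 39/4, ... strictly increasing.
- Minimum is 0 (n=1); inf = 0 (attained).
- 13 - 13/n -> 13 from below; sup = 13, not attained.
Conclusion: sup(S) = 13, not attained in S.

13


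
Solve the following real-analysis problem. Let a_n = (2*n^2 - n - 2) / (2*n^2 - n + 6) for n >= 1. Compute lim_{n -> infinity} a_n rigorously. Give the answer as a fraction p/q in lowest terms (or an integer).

Divide numerator and denominator by n^2, the highest power:
numerator / n^2 = 2 - 1/n - 2/n^2
denominator / n^2 = 2 - 1/n + 6/n^2
As n -> infinity, all terms of the form c/n^k (k >= 1) tend to 0.
So numerator / n^2 -> 2 and denominator / n^2 -> 2.
Therefore lim a_n = 1.

1


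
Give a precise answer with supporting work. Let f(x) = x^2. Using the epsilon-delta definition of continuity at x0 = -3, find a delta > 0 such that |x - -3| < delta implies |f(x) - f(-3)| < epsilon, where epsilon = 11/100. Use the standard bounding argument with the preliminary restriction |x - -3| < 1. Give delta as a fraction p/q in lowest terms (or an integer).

Factor: |x^2 - (-3)^2| = |x - -3| * |x + -3|.
Impose |x - -3| < 1 first. Then |x + -3| = |(x - -3) + 2*(-3)| <= |x - -3| + 2*|-3| < 1 + 6 = 7.
So |x^2 - (-3)^2| < delta * 7.
We need delta * 7 <= 11/100, i.e. delta <= 11/100/7 = 11/700.
Since 11/700 < 1, this is tighter than 1; take delta = 11/700.
So delta = 11/700 works.

11/700


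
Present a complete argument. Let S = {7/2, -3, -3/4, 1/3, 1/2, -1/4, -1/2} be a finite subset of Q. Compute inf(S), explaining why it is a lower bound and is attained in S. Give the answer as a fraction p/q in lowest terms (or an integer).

S is finite, so inf(S) = min(S).
Sorted increasing:
-3, -3/4, -1/2, -1/4, 1/3, 1/2, 7/2
The extremum is -3.
For every x in S, x >= -3. And -3 is in S, so it is attained.
Therefore inf(S) = -3.

-3


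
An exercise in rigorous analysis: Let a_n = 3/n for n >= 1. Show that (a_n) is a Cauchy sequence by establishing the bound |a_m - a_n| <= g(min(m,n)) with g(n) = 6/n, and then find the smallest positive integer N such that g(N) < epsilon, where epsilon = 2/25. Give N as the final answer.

For any m, n >= 1, by the triangle inequality:
|a_m - a_n| = |3/m - 3/n| <= 3*1/m + 3*1/n <= 6/min(m,n).
So g(n) = 6/n bounds the Cauchy difference. Since g(n) -> 0, (a_n) is Cauchy.
Now solve g(N) < 2/25: 6/N < 2/25 <=> N > 6 / (2/25) = 75.
The smallest integer strictly greater than 75 is N = 76.
Check: g(76) = 6/76 = 3/38 < 2/25; g(75) = 2/25 >= 2/25. So N = 76.

76


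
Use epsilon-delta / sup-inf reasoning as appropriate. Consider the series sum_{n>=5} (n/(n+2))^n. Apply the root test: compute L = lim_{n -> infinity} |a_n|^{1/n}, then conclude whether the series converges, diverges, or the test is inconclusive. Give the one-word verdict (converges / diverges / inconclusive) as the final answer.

Let a_n denote the general term. Form |a_n|^(1/n) and simplify:
|a_n|^(1/n) = n/(n + 2)
Take the limit as n -> infinity: L = 1.
Since L = 1, the root test is inconclusive. (In fact a_n = (n/(n+2))^n -> e^(-2) != 0, so the nth-term test shows divergence; but the root test itself gives no conclusion.)

inconclusive


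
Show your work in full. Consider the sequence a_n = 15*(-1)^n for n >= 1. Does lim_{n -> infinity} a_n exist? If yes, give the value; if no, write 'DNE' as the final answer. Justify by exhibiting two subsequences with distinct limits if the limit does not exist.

Examine the behaviour of a_n along subsequences.
Even-n subsequence a_{2k} = 15 -> 15. Odd-n subsequence a_{2k+1} = -15 -> -15.
Since these two subsequential limits are 15 and -15, distinct, the full sequence cannot converge (a convergent sequence has all subsequences tending to the same limit). So lim a_n does not exist.

DNE


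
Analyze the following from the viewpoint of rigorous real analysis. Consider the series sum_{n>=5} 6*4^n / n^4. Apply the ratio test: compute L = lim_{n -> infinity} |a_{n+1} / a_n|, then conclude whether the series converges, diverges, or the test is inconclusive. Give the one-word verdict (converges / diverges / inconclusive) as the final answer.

Let a_n denote the general term. Form the ratio a_{n+1}/a_n and simplify:
a_{n+1}/a_n = 4*n^4/(n + 1)^4
Take the limit as n -> infinity: L = 4.
Since L = 4 > 1 (or L = infinity), the ratio test implies the series diverges.

diverges


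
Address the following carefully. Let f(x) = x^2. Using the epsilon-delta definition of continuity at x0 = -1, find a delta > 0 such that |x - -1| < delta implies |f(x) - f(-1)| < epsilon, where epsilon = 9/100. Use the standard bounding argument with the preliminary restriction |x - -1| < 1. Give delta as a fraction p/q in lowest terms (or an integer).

Factor: |x^2 - (-1)^2| = |x - -1| * |x + -1|.
Impose |x - -1| < 1 first. Then |x + -1| = |(x - -1) + 2*(-1)| <= |x - -1| + 2*|-1| < 1 + 2 = 3.
So |x^2 - (-1)^2| < delta * 3.
We need delta * 3 <= 9/100, i.e. delta <= 9/100/3 = 3/100.
Since 3/100 < 1, this is tighter than 1; take delta = 3/100.
So delta = 3/100 works.

3/100


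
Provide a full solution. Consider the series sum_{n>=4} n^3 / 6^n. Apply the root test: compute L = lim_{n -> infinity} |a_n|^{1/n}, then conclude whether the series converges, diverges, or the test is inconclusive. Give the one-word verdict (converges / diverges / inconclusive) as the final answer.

Let a_n denote the general term. Form |a_n|^(1/n) and simplify:
|a_n|^(1/n) = n^(3/n)/6
Take the limit as n -> infinity: L = 1/6.
Since L = 1/6 < 1, the root test implies convergence.

converges


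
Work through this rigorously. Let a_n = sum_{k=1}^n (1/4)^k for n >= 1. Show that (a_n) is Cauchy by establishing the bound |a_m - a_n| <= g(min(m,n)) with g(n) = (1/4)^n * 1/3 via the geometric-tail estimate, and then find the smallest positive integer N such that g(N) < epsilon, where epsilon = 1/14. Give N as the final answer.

For m > n >= 1: |a_m - a_n| = sum_{k=n+1}^m (1/4)^k < sum_{k=n+1}^infinity (1/4)^k = (1/4)^(n+1) / (1 - 1/4) = (1/4)^n * (1/4) * (4/3) = (1/4)^n * 1/3.
So g(n) = (1/4)^n / 3. Since g(n) -> 0, (a_n) is Cauchy.
Now solve g(N) < 1/14: (1/4)^N / 3 < 1/14 <=> 4^N > 1 / (3 * 1/14) = 14/3.
Check powers of 4: 4^1 = 4 <= 14/3, 4^2 = 16 > 14/3.
So the smallest such N is 2. Check: g(2) = 1/(3 * 16) = 1/48 < 1/14.

2


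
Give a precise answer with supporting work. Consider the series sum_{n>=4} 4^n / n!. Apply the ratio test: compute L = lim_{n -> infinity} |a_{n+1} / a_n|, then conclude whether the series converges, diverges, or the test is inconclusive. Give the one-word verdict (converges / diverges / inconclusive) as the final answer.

Let a_n denote the general term. Form the ratio a_{n+1}/a_n and simplify:
a_{n+1}/a_n = 4/(n + 1)
Take the limit as n -> infinity: L = 0.
Since L = 0 < 1, the ratio test implies the series converges.

converges


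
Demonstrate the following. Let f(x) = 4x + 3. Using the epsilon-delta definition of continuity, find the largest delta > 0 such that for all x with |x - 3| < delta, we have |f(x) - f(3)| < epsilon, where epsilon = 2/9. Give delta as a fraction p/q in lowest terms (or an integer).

We compute f(3) = 4*(3) + 3 = 15.
|f(x) - f(3)| = |4x + 3 - (15)| = |4(x - 3)| = 4|x - 3|.
We need 4|x - 3| < 2/9, i.e. |x - 3| < 2/9 / 4 = 1/18.
So any delta <= 1/18 works. Conversely, if delta > 1/18, then x = 3 + 1/18 satisfies |x - 3| = 1/18 < delta but |f(x) - f(3)| = 4 * 1/18 = 2/9, which is not < 2/9; so no larger delta works.
Hence the largest such delta is 1/18.

1/18


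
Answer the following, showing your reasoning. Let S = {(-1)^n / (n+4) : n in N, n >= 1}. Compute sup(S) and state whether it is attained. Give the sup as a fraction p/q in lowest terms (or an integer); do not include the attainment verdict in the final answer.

Analysis:
- Values: -1/5, 1/6, -1/7, 1/8, -1/9, ...
- Positive terms (even n): 1/(2+4), 1/(4+4), ... decreasing -> max = 1/6 (n=2).
- Negative terms (odd n): -1/(1+4), -1/(3+4), ... increasing -> min = -1/5 (n=1).
- So sup = 1/6 (attained at n=2); inf = -1/5 (attained at n=1).
Conclusion: sup(S) = 1/6, attained in S.

1/6


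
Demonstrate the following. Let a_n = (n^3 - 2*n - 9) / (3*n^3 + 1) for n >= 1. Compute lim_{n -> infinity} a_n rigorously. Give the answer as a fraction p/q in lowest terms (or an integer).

Divide numerator and denominator by n^3, the highest power:
numerator / n^3 = 1 - 2/n^2 - 9/n^3
denominator / n^3 = 3 + n^(-3)
As n -> infinity, all terms of the form c/n^k (k >= 1) tend to 0.
So numerator / n^3 -> 1 and denominator / n^3 -> 3.
Therefore lim a_n = 1/3.

1/3


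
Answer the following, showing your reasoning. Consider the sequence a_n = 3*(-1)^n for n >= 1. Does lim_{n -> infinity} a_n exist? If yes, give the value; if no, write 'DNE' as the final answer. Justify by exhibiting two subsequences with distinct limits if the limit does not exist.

Examine the behaviour of a_n along subsequences.
Even-n subsequence a_{2k} = 3 -> 3. Odd-n subsequence a_{2k+1} = -3 -> -3.
Since these two subsequential limits are 3 and -3, distinct, the full sequence cannot converge (a convergent sequence has all subsequences tending to the same limit). So lim a_n does not exist.

DNE


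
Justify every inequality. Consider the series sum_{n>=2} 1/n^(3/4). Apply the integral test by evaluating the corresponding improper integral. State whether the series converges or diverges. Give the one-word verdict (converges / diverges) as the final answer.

Let f(x) = x^(-3/4). Then f is positive, continuous, and decreasing on [2, infinity), so the integral test applies.
Compute the improper integral int_{2}^infinity f(x) dx:
  antiderivative F(x) = 4*x^(1/4).
  As x -> infinity, F(x) -> infinity (since p = 3/4 < 1).
  So the integral diverges. By the integral test, the series diverges.

diverges


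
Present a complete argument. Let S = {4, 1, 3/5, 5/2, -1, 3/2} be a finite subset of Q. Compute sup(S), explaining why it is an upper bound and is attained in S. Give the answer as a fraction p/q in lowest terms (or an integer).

S is finite, so sup(S) = max(S).
Sorted decreasing:
4, 5/2, 3/2, 1, 3/5, -1
The extremum is 4.
For every x in S, x <= 4. And 4 is in S, so it is attained.
Therefore sup(S) = 4.

4


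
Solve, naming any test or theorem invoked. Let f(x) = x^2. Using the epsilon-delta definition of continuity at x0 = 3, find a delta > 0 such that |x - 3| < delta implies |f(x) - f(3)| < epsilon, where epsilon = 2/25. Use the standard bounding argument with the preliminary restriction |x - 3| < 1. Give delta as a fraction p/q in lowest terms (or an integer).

Factor: |x^2 - (3)^2| = |x - 3| * |x + 3|.
Impose |x - 3| < 1 first. Then |x + 3| = |(x - 3) + 2*(3)| <= |x - 3| + 2*|3| < 1 + 6 = 7.
So |x^2 - (3)^2| < delta * 7.
We need delta * 7 <= 2/25, i.e. delta <= 2/25/7 = 2/175.
Since 2/175 < 1, this is tighter than 1; take delta = 2/175.
So delta = 2/175 works.

2/175


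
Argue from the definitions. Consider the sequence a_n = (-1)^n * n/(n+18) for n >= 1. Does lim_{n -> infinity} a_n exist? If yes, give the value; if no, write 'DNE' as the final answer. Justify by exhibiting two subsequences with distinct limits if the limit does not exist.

Examine the behaviour of a_n along subsequences.
a_{2k} = 2k/(2k+18) -> 1. a_{2k+1} = -(2k+1)/(2k+19) -> -1.
Since these two subsequential limits are 1 and -1, distinct, the full sequence cannot converge (a convergent sequence has all subsequences tending to the same limit). So lim a_n does not exist.

DNE


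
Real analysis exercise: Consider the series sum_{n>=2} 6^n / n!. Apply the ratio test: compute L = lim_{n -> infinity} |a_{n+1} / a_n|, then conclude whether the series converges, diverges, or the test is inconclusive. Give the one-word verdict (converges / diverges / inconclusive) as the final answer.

Let a_n denote the general term. Form the ratio a_{n+1}/a_n and simplify:
a_{n+1}/a_n = 6/(n + 1)
Take the limit as n -> infinity: L = 0.
Since L = 0 < 1, the ratio test implies the series converges.

converges


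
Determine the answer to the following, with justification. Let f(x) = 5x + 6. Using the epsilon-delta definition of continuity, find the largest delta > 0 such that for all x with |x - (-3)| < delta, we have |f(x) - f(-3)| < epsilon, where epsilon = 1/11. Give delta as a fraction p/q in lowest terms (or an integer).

We compute f(-3) = 5*(-3) + 6 = -9.
|f(x) - f(-3)| = |5x + 6 - (-9)| = |5(x - (-3))| = 5|x - (-3)|.
We need 5|x - (-3)| < 1/11, i.e. |x - (-3)| < 1/11 / 5 = 1/55.
So any delta <= 1/55 works. Conversely, if delta > 1/55, then x = -3 + 1/55 satisfies |x - (-3)| = 1/55 < delta but |f(x) - f(-3)| = 5 * 1/55 = 1/11, which is not < 1/11; so no larger delta works.
Hence the largest such delta is 1/55.

1/55


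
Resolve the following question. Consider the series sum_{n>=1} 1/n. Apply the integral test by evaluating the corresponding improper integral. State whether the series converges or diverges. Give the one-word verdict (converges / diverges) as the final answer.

Let f(x) = 1/x. Then f is positive, continuous, and decreasing on [1, infinity), so the integral test applies.
Compute the improper integral int_{1}^infinity f(x) dx:
  antiderivative F(x) = log(x).
  As x -> infinity, log(x) -> infinity.
  So int = infinity - log(1) = infinity. By the integral test, the series diverges.

diverges


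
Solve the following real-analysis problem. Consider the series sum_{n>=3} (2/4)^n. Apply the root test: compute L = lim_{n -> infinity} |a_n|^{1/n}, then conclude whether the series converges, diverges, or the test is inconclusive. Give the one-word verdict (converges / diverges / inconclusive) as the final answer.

Let a_n denote the general term. Form |a_n|^(1/n) and simplify:
|a_n|^(1/n) = 1/2
Take the limit as n -> infinity: L = 1/2.
Since L = 1/2 < 1, the root test implies convergence.

converges


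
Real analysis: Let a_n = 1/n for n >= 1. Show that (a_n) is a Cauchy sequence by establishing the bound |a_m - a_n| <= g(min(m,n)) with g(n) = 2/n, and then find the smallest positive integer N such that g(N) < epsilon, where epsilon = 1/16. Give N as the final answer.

For any m, n >= 1, by the triangle inequality:
|a_m - a_n| = |1/m - 1/n| <= 1/m + 1/n <= 2/min(m,n).
So g(n) = 2/n bounds the Cauchy difference. Since g(n) -> 0, (a_n) is Cauchy.
Now solve g(N) < 1/16: 2/N < 1/16 <=> N > 2 / (1/16) = 32.
The smallest integer strictly greater than 32 is N = 33.
Check: g(33) = 2/33 = 2/33 < 1/16; g(32) = 1/16 >= 1/16. So N = 33.

33


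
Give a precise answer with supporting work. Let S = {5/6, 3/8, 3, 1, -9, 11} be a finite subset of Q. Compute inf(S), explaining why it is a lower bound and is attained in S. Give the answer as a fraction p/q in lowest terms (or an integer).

S is finite, so inf(S) = min(S).
Sorted increasing:
-9, 3/8, 5/6, 1, 3, 11
The extremum is -9.
For every x in S, x >= -9. And -9 is in S, so it is attained.
Therefore inf(S) = -9.

-9


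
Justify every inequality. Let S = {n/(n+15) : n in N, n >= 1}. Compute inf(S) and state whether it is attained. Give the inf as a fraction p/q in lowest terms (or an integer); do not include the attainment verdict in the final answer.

Analysis:
- Values: 1/16, 2/17, 1/6, 4/19, ... strictly increasing.
- Minimum is 1/16 (n=1); inf = 1/16 (attained).
- n/(n+15) = 1 - 15/(n+15) -> 1 from below as n -> infinity, and never equals 1.
- So sup = 1 (not attained).
Conclusion: inf(S) = 1/16, attained in S.

1/16


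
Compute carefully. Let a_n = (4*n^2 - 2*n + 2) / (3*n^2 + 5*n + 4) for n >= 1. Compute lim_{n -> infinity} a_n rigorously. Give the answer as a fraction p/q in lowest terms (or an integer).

Divide numerator and denominator by n^2, the highest power:
numerator / n^2 = 4 - 2/n + 2/n^2
denominator / n^2 = 3 + 5/n + 4/n^2
As n -> infinity, all terms of the form c/n^k (k >= 1) tend to 0.
So numerator / n^2 -> 4 and denominator / n^2 -> 3.
Therefore lim a_n = 4/3.

4/3


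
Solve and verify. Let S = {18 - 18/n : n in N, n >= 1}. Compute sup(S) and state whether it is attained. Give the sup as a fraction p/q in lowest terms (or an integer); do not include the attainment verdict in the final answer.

Analysis:
- Values: 0, 9, 12, 27/2, ... strictly increasing.
- Minimum is 0 (n=1); inf = 0 (attained).
- 18 - 18/n -> 18 from below; sup = 18, not attained.
Conclusion: sup(S) = 18, not attained in S.

18


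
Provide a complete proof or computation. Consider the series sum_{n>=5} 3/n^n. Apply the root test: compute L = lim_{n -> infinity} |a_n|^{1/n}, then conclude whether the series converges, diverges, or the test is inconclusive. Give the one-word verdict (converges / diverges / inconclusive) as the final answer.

Let a_n denote the general term. Form |a_n|^(1/n) and simplify:
|a_n|^(1/n) = 3^(1/n)/n
Take the limit as n -> infinity: L = 0.
Since L = 0 < 1, the root test implies convergence.

converges


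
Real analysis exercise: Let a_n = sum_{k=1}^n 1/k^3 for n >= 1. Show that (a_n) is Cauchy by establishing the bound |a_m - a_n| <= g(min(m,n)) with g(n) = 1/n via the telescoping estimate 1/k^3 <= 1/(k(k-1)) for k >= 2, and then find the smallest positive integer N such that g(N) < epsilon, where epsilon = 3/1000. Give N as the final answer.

For m > n >= 1: |a_m - a_n| = sum_{k=n+1}^m 1/k^3.
Use 1/k^3 <= 1/(k(k-1)) = 1/(k-1) - 1/k for k >= 2 (which holds since k^3 >= k^2 >= k(k-1) for k >= 2):
sum_{k=n+1}^m 1/k^3 <= sum_{k=n+1}^m (1/(k-1) - 1/k) = 1/n - 1/m <= 1/n.
By symmetry the same bound holds with n,m swapped, so |a_m - a_n| <= 1/min(m,n) = g(min(m,n)). Since g(n) -> 0, (a_n) is Cauchy.
Now solve g(N) < 3/1000: 1/N < 3/1000 <=> N > 1/(3/1000) = 1000/3.
The smallest integer strictly greater than 1000/3 is N = 334.
Check: g(334) = 1/334 < 3/1000; g(333) = 1/333 >= 3/1000. So N = 334.

334


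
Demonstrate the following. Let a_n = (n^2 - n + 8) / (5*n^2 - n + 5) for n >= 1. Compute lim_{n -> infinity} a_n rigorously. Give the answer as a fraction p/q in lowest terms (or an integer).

Divide numerator and denominator by n^2, the highest power:
numerator / n^2 = 1 - 1/n + 8/n^2
denominator / n^2 = 5 - 1/n + 5/n^2
As n -> infinity, all terms of the form c/n^k (k >= 1) tend to 0.
So numerator / n^2 -> 1 and denominator / n^2 -> 5.
Therefore lim a_n = 1/5.

1/5


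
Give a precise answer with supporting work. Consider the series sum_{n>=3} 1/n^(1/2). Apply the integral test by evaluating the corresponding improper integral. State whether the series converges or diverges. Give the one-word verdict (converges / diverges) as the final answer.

Let f(x) = 1/sqrt(x). Then f is positive, continuous, and decreasing on [3, infinity), so the integral test applies.
Compute the improper integral int_{3}^infinity f(x) dx:
  antiderivative F(x) = 2*sqrt(x).
  As x -> infinity, F(x) -> infinity (since p = 1/2 < 1).
  So the integral diverges. By the integral test, the series diverges.

diverges


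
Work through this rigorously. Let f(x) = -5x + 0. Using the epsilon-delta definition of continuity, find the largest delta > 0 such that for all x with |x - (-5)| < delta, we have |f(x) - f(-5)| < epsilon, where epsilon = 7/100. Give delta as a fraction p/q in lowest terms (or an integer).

We compute f(-5) = -5*(-5) + 0 = 25.
|f(x) - f(-5)| = |-5x + 0 - (25)| = |-5(x - (-5))| = 5|x - (-5)|.
We need 5|x - (-5)| < 7/100, i.e. |x - (-5)| < 7/100 / 5 = 7/500.
So any delta <= 7/500 works. Conversely, if delta > 7/500, then x = -5 + 7/500 satisfies |x - (-5)| = 7/500 < delta but |f(x) - f(-5)| = 5 * 7/500 = 7/100, which is not < 7/100; so no larger delta works.
Hence the largest such delta is 7/500.

7/500


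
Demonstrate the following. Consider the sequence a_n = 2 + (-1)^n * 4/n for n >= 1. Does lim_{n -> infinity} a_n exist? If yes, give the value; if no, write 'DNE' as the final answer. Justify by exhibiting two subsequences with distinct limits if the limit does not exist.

Examine the behaviour of a_n along subsequences.
Even-n subsequence a_{2k} = 2 + 4/(2k) -> 2. Odd-n subsequence a_{2k+1} = 2 - 4/(2k+1) -> 2. Both tend to 2, which suggests the limit is 2; verify directly.
|a_n - 2| = |(-1)^n * 4/n| = 4/n for every n >= 1.
Given epsilon > 0, choose a positive integer N > 4/epsilon. Then for all n >= N, |a_n - 2| = 4/n <= 4/N < epsilon.
So by the definition of the limit, lim a_n exists and equals 2.

2


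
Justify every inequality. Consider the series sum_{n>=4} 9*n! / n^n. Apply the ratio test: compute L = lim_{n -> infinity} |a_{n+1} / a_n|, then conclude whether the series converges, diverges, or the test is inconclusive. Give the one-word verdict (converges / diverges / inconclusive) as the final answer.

Let a_n denote the general term. Form the ratio a_{n+1}/a_n and simplify:
a_{n+1}/a_n = (n/(n + 1))^n
Take the limit as n -> infinity: L = exp(-1).
Since L = exp(-1) < 1, the ratio test implies the series converges.

converges
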